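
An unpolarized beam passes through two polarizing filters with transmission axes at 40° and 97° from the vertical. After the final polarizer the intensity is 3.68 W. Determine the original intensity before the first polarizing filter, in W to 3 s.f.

I₀ ≈ 24.8 W

Unpolarized light through the first polarizer → I₁ = ½ I₀, now polarized at 40°.
I₂ = I₁ cos²(97° − 40°) = 0.5 I₀ · cos²(57°) = 0.1483 I₀.
So 3.68 W = 0.1483 I₀, giving I₀ = 3.68/0.1483 = 24.81 W.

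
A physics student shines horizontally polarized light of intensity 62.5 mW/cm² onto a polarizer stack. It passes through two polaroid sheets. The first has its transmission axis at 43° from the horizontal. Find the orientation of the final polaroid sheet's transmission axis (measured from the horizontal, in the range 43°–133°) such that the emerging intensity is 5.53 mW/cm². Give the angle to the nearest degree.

By Malus's law, I₁ = I₀ cos²(43° − 0°) = I₀ cos²(43°) = 0.5349 I₀.
Target fraction: 5.53 / 62.5 mW/cm² = 0.08848 of I₀.
Need I₂/I₀ = 0.08848, so cos²(θ − 43°) = 0.08848 / 0.5349 = 0.1654.
θ − 43° = arccos(√0.1654) = 66.0°, giving θ ≈ 43 + 66.0 = 109.0°.

θ ≈ 109°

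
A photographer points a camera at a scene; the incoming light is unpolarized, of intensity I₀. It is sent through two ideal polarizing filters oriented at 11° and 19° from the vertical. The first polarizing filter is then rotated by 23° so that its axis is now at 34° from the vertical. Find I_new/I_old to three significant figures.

I_new/I_old ≈ 0.951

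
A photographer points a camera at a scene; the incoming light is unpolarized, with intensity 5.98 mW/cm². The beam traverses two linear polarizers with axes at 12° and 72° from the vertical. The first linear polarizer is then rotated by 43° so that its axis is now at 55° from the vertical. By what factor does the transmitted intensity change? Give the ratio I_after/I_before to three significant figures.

I_new/I_old ≈ 3.66

Before rotation:
Unpolarized light through the first polarizer → I₁ = ½ I₀, now polarized at 12°.
I₂ = I₁ cos²(72° − 12°) = 0.5 I₀ · cos²(60°) = 0.125 I₀.
After rotation:
Unpolarized light through the first polarizer → I₁ = ½ I₀, now polarized at 55°.
I₂ = I₁ cos²(72° − 55°) = 0.5 I₀ · cos²(17°) = 0.4573 I₀.
Ratio = 0.4573 / 0.125 = 3.658.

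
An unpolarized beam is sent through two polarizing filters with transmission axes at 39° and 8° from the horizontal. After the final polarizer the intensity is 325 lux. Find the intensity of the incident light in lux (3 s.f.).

Unpolarized light through the first polarizer → I₁ = ½ I₀, now polarized at 39°.
I₂ = I₁ cos²(8° − 39°) = 0.5 I₀ · cos²(31°) = 0.3674 I₀.
So 325 lux = 0.3674 I₀, giving I₀ = 325/0.3674 = 884.7 lux.

I₀ ≈ 885 lux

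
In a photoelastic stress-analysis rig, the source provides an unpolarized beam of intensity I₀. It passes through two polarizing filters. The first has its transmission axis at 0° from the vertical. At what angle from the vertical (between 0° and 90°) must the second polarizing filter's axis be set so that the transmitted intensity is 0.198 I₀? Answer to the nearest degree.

θ ≈ 51°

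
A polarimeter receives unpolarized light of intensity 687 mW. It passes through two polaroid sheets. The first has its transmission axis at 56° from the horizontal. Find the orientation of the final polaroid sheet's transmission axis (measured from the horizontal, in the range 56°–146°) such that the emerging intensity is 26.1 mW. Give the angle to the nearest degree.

θ ≈ 130°

Unpolarized light through the first polarizer → I₁ = ½ I₀, now polarized at 56°.
Target fraction: 26.1 / 687 mW = 0.03799 of I₀.
Need I₂/I₀ = 0.03799, so cos²(θ − 56°) = 0.03799 / 0.5 = 0.07598.
θ − 56° = arccos(√0.07598) = 74.0°, giving θ ≈ 56 + 74.0 = 130.0°.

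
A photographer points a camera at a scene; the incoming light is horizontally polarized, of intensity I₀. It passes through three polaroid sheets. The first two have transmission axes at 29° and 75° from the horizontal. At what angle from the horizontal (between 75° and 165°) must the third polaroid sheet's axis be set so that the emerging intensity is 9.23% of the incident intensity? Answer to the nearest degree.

θ ≈ 135°

I₁ = I₀ cos²(29° − 0°) = I₀ cos²(29°) = 0.765 I₀.
I₂ = I₁ cos²(75° − 29°) = 0.765 I₀ · cos²(46°) = 0.3691 I₀.
Need I₃/I₀ = 0.0923, so cos²(θ − 75°) = 0.0923 / 0.3691 = 0.25.
θ − 75° = arccos(√0.25) = 60.0°, giving θ ≈ 75 + 60.0 = 135.0°.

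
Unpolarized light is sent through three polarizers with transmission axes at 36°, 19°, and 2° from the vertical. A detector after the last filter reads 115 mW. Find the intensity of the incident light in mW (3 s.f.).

Unpolarized light through the first polarizer → I₁ = ½ I₀, now polarized at 36°.
I₂ = I₁ cos²(19° − 36°) = 0.5 I₀ · cos²(17°) = 0.4573 I₀.
I₃ = I₂ cos²(2° − 19°) = 0.4573 I₀ · cos²(17°) = 0.4182 I₀.
So 115 mW = 0.4182 I₀, giving I₀ = 115/0.4182 = 275 mW.

I₀ ≈ 275 mW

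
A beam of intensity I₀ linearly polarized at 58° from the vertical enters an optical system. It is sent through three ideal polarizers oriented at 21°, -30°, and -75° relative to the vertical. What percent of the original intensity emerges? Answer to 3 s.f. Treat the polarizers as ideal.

I₁ = I₀ cos²(21° − 58°) = I₀ cos²(37°) = 0.6378 I₀.
I₂ = I₁ cos²(-30° − 21°) = 0.6378 I₀ · cos²(51°) = 0.2526 I₀.
I₃ = I₂ cos²(-75° + 30°) = 0.2526 I₀ · cos²(45°) = 0.1263 I₀.
That is 12.63% of the incident intensity.

≈ 12.6%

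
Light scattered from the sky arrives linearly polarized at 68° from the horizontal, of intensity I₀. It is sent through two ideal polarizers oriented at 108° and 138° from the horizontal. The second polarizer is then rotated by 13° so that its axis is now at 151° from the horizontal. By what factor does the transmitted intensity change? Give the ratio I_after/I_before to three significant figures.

I_new/I_old ≈ 0.713

Before rotation:
I₁ = I₀ cos²(108° − 68°) = I₀ cos²(40°) = 0.5868 I₀.
I₂ = I₁ cos²(138° − 108°) = 0.5868 I₀ · cos²(30°) = 0.4401 I₀.
After rotation:
I₁ = I₀ cos²(108° − 68°) = I₀ cos²(40°) = 0.5868 I₀.
I₂ = I₁ cos²(151° − 108°) = 0.5868 I₀ · cos²(43°) = 0.3139 I₀.
Ratio = 0.3139 / 0.4401 = 0.7132.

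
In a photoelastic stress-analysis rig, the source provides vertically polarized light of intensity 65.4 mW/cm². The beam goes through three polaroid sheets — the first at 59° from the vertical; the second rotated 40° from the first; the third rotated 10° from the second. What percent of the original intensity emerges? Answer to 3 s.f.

≈ 15.1%

I₁ = 65.4 mW/cm² · cos²(59°) = 17.35 mW/cm².
I₂ = I₁ · cos²(40°) = 17.35 · 0.5868 = 10.18 mW/cm².
I₃ = I₂ · cos²(10°) = 10.18 · 0.9698 = 9.873 mW/cm².
That is 15.1% of the incident intensity.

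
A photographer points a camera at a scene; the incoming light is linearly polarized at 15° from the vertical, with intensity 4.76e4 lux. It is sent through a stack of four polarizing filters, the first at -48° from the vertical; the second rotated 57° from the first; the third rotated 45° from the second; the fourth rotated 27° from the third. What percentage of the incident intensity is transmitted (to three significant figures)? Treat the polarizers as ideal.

By Malus's law, I₁ = 4.76e4 lux · cos²(63°) = 9811 lux.
I₂ = I₁ · cos²(57°) = 9811 · 0.2966 = 2910 lux.
I₃ = I₂ · cos²(45°) = 2910 · 0.5 = 1455 lux.
I₄ = I₃ · cos²(27°) = 1455 · 0.7939 = 1155 lux.
That is 2.427% of the incident intensity.

≈ 2.43%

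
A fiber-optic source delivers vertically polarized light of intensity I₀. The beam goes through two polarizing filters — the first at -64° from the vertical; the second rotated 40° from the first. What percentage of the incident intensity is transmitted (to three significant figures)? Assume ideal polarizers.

≈ 11.3%

By Malus's law, I₁ = I₀ cos²(-64° − 0°) = I₀ cos²(64°) = 0.1922 I₀.
I₂ = I₁ cos²(40°) = 0.1922 · 0.5868 I₀ = 0.1128 I₀.
That is 11.28% of the incident intensity.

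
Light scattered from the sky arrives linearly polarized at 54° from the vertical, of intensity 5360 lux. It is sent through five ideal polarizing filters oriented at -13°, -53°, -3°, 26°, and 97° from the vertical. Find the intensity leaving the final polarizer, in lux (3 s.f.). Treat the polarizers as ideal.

I ≈ 16.1 lux

I₁ = 5360 lux · cos²(67°) = 818.3 lux.
I₂ = I₁ · cos²(40°) = 818.3 · 0.5868 = 480.2 lux.
I₃ = I₂ · cos²(50°) = 480.2 · 0.4132 = 198.4 lux.
I₄ = I₃ · cos²(29°) = 198.4 · 0.765 = 151.8 lux.
I₅ = I₄ · cos²(71°) = 151.8 · 0.106 = 16.09 lux.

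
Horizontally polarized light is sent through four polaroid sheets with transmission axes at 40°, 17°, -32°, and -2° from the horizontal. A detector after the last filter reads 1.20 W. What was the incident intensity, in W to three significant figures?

I₀ ≈ 7.48 W

I₁ = I₀ cos²(40° − 0°) = I₀ cos²(40°) = 0.5868 I₀.
I₂ = I₁ cos²(17° − 40°) = 0.5868 I₀ · cos²(23°) = 0.4972 I₀.
I₃ = I₂ cos²(-32° − 17°) = 0.4972 I₀ · cos²(49°) = 0.214 I₀.
I₄ = I₃ cos²(-2° + 32°) = 0.214 I₀ · cos²(30°) = 0.1605 I₀.
So 1.20 W = 0.1605 I₀, giving I₀ = 1.20/0.1605 = 7.476 W.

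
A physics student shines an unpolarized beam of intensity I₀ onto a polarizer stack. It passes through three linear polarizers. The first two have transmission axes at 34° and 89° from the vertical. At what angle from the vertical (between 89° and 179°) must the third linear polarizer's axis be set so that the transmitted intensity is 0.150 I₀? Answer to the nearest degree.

θ ≈ 106°

Unpolarized light through the first polarizer → I₁ = ½ I₀, now polarized at 34°.
I₂ = I₁ cos²(89° − 34°) = 0.5 I₀ · cos²(55°) = 0.1645 I₀.
Need I₃/I₀ = 0.15, so cos²(θ − 89°) = 0.15 / 0.1645 = 0.9119.
θ − 89° = arccos(√0.9119) = 17.3°, giving θ ≈ 89 + 17.3 = 106.3°.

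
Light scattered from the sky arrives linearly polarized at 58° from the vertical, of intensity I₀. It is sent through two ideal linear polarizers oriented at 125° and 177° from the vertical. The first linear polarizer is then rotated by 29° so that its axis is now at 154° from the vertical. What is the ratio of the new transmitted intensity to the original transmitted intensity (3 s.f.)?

I_new/I_old ≈ 0.160

Before rotation:
By Malus's law, I₁ = I₀ cos²(125° − 58°) = I₀ cos²(67°) = 0.1527 I₀.
I₂ = I₁ cos²(177° − 125°) = 0.1527 I₀ · cos²(52°) = 0.05787 I₀.
After rotation:
I₁ = I₀ cos²(154° − 58°) = I₀ cos²(84°) = 0.01093 I₀.
I₂ = I₁ cos²(177° − 154°) = 0.01093 I₀ · cos²(23°) = 0.009258 I₀.
Ratio = 0.009258 / 0.05787 = 0.16.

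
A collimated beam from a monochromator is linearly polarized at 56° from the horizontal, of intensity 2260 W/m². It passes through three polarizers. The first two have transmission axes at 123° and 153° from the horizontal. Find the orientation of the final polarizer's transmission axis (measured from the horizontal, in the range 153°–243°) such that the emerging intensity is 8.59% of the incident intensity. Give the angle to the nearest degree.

I₁ = I₀ cos²(123° − 56°) = I₀ cos²(67°) = 0.1527 I₀.
I₂ = I₁ cos²(153° − 123°) = 0.1527 I₀ · cos²(30°) = 0.1145 I₀.
Need I₃/I₀ = 0.0859, so cos²(θ − 153°) = 0.0859 / 0.1145 = 0.7502.
θ − 153° = arccos(√0.7502) = 30.0°, giving θ ≈ 153 + 30.0 = 183.0°.

θ ≈ 183°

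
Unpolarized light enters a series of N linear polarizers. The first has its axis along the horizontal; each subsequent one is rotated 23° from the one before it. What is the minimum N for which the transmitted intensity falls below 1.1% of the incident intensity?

First polarizer halves the unpolarized light: factor 1/2.
Each further stage multiplies by cos²(23°) = 0.8473.
After N polarizers: T = 0.5·0.8473^(N−1). Require T < 0.011 ⇒ N−1 > ln(0.011/0.5)/ln(0.8473) = 23.04, so N−1 ≥ 24 and N = 25.
Check: N=25 gives T = 0.00938 < 0.011; N=24 gives T = 0.01107.

N = 25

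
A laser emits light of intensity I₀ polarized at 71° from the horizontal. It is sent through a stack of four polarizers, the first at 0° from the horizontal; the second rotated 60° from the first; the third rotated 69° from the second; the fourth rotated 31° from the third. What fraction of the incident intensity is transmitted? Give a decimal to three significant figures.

≈ 0.00250 I₀

By Malus's law, I₁ = I₀ cos²(0° − 71°) = I₀ cos²(71°) = 0.106 I₀.
I₂ = I₁ cos²(60°) = 0.106 · 0.25 I₀ = 0.0265 I₀.
I₃ = I₂ cos²(69°) = 0.0265 · 0.1284 I₀ = 0.003403 I₀.
I₄ = I₃ cos²(31°) = 0.003403 · 0.7347 I₀ = 0.0025 I₀.
Transmitted fraction = 0.0025.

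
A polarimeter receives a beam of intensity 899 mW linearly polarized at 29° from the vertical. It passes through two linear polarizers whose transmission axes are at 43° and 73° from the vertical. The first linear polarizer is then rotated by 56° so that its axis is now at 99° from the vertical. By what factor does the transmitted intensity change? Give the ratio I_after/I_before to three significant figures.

I_new/I_old ≈ 0.134

Before rotation:
I₁ = I₀ cos²(43° − 29°) = I₀ cos²(14°) = 0.9415 I₀.
I₂ = I₁ cos²(73° − 43°) = 0.9415 I₀ · cos²(30°) = 0.7061 I₀.
After rotation:
I₁ = I₀ cos²(99° − 29°) = I₀ cos²(70°) = 0.117 I₀.
I₂ = I₁ cos²(73° − 99°) = 0.117 I₀ · cos²(26°) = 0.0945 I₀.
Ratio = 0.0945 / 0.7061 = 0.1338.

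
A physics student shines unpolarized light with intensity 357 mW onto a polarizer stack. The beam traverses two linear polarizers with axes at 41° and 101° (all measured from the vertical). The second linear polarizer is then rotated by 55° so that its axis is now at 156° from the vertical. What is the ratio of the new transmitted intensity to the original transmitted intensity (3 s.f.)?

Before rotation:
Unpolarized light through the first polarizer → I₁ = ½ I₀, now polarized at 41°.
I₂ = I₁ cos²(101° − 41°) = 0.5 I₀ · cos²(60°) = 0.125 I₀.
After rotation:
Unpolarized light through the first polarizer → I₁ = ½ I₀, now polarized at 41°.
Angle between axes 1 and 2: 65°. I₂ = 0.5 I₀ · cos²(65°) = 0.0893 I₀.
Ratio = 0.0893 / 0.125 = 0.7144.

I_new/I_old ≈ 0.714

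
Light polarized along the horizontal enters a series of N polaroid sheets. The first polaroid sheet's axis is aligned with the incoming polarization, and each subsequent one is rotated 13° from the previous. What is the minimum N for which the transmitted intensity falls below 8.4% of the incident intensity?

N = 49

First polarizer is aligned with the polarization: full transmission.
Each further stage multiplies by cos²(13°) = 0.9494.
After N polarizers: T = 0.9494^(N−1). Require T < 0.084 ⇒ N−1 > ln(0.084)/ln(0.9494) = 47.70, so N−1 ≥ 48 and N = 49.
Check: N=49 gives T = 0.0827 < 0.084; N=48 gives T = 0.08711.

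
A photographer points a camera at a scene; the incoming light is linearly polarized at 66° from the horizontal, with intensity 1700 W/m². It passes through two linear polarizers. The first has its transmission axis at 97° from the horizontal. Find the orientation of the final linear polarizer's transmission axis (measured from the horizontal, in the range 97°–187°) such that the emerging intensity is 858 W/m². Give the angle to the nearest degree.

θ ≈ 131°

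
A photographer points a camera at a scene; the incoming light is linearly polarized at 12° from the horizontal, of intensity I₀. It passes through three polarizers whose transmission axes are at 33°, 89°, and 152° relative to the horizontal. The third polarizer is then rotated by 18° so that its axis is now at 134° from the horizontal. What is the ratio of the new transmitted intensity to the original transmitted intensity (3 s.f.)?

I_new/I_old ≈ 2.43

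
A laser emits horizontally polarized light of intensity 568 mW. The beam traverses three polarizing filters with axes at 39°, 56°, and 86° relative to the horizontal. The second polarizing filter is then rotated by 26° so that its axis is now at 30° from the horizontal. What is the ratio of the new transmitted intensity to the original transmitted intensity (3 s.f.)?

I_new/I_old ≈ 0.445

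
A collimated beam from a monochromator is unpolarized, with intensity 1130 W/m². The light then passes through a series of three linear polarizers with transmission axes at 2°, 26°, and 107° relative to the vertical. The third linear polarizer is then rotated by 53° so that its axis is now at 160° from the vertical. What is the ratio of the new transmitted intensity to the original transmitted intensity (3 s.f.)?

Before rotation:
Unpolarized light through the first polarizer → I₁ = ½ I₀, now polarized at 2°.
I₂ = I₁ cos²(26° − 2°) = 0.5 I₀ · cos²(24°) = 0.4173 I₀.
I₃ = I₂ cos²(107° − 26°) = 0.4173 I₀ · cos²(81°) = 0.01021 I₀.
After rotation:
Unpolarized light through the first polarizer → I₁ = ½ I₀, now polarized at 2°.
I₂ = I₁ cos²(26° − 2°) = 0.5 I₀ · cos²(24°) = 0.4173 I₀.
Angle between axes 2 and 3: 46°. I₃ = 0.4173 I₀ · cos²(46°) = 0.2014 I₀.
Ratio = 0.2014 / 0.01021 = 19.72.

I_new/I_old ≈ 19.7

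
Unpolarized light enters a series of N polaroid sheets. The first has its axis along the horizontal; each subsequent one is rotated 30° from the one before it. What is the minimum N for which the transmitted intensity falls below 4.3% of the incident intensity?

First polarizer halves the unpolarized light: factor 1/2.
Each further stage multiplies by cos²(30°) = 0.75.
After N polarizers: T = 0.5·0.75^(N−1). Require T < 0.043 ⇒ N−1 > ln(0.043/0.5)/ln(0.75) = 8.53, so N−1 ≥ 9 and N = 10.
Check: N=10 gives T = 0.03754 < 0.043; N=9 gives T = 0.05006.

N = 10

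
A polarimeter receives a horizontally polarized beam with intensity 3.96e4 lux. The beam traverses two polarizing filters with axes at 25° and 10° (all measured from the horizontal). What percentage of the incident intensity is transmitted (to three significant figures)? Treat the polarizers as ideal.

I₁ = 3.96e4 lux · cos²(25°) = 3.253e+04 lux.
I₂ = I₁ · cos²(15°) = 3.253e+04 · 0.933 = 3.035e+04 lux.
That is 76.64% of the incident intensity.

≈ 76.6%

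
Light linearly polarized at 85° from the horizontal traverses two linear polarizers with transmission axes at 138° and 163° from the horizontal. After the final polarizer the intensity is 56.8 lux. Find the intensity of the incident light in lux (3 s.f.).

By Malus's law, I₁ = I₀ cos²(138° − 85°) = I₀ cos²(53°) = 0.3622 I₀.
I₂ = I₁ cos²(163° − 138°) = 0.3622 I₀ · cos²(25°) = 0.2975 I₀.
So 56.8 lux = 0.2975 I₀, giving I₀ = 56.8/0.2975 = 190.9 lux.

I₀ ≈ 191 lux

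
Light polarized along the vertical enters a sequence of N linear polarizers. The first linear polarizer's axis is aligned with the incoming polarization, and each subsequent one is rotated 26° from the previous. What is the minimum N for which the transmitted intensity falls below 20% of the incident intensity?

N = 9

First polarizer is aligned with the polarization: full transmission.
Each further stage multiplies by cos²(26°) = 0.8078.
After N polarizers: T = 0.8078^(N−1). Require T < 0.20 ⇒ N−1 > ln(0.20)/ln(0.8078) = 7.54, so N−1 ≥ 8 and N = 9.
Check: N=9 gives T = 0.1814 < 0.20; N=8 gives T = 0.2245.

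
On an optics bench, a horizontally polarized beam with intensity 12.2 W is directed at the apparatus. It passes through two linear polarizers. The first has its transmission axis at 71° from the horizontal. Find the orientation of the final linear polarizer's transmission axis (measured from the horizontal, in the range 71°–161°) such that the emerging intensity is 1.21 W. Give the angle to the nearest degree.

I₁ = I₀ cos²(71° − 0°) = I₀ cos²(71°) = 0.106 I₀.
Target fraction: 1.21 / 12.2 W = 0.09918 of I₀.
Need I₂/I₀ = 0.09918, so cos²(θ − 71°) = 0.09918 / 0.106 = 0.9357.
θ − 71° = arccos(√0.9357) = 14.7°, giving θ ≈ 71 + 14.7 = 85.7°.

θ ≈ 86°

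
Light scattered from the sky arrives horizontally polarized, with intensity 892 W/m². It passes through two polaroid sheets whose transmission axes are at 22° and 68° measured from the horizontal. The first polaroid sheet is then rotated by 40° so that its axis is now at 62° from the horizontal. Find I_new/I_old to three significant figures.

Before rotation:
By Malus's law, I₁ = I₀ cos²(22° − 0°) = I₀ cos²(22°) = 0.8597 I₀.
I₂ = I₁ cos²(68° − 22°) = 0.8597 I₀ · cos²(46°) = 0.4148 I₀.
After rotation:
I₁ = I₀ cos²(62° − 0°) = I₀ cos²(62°) = 0.2204 I₀.
I₂ = I₁ cos²(68° − 62°) = 0.2204 I₀ · cos²(6°) = 0.218 I₀.
Ratio = 0.218 / 0.4148 = 0.5255.

I_new/I_old ≈ 0.526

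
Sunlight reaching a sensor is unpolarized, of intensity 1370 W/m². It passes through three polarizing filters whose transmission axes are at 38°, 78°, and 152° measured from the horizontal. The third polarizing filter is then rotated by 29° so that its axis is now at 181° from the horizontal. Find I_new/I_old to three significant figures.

I_new/I_old ≈ 0.666

Before rotation:
Unpolarized light through the first polarizer → I₁ = ½ I₀, now polarized at 38°.
I₂ = I₁ cos²(78° − 38°) = 0.5 I₀ · cos²(40°) = 0.2934 I₀.
I₃ = I₂ cos²(152° − 78°) = 0.2934 I₀ · cos²(74°) = 0.02229 I₀.
After rotation:
Unpolarized light through the first polarizer → I₁ = ½ I₀, now polarized at 38°.
I₂ = I₁ cos²(78° − 38°) = 0.5 I₀ · cos²(40°) = 0.2934 I₀.
Angle between axes 2 and 3: 77°. I₃ = 0.2934 I₀ · cos²(77°) = 0.01485 I₀.
Ratio = 0.01485 / 0.02229 = 0.666.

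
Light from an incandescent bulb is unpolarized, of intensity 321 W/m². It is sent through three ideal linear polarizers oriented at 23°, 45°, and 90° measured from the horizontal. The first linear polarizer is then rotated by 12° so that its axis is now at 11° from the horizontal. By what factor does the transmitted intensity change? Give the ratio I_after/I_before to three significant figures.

Before rotation:
Unpolarized light through the first polarizer → I₁ = ½ I₀, now polarized at 23°.
I₂ = I₁ cos²(45° − 23°) = 0.5 I₀ · cos²(22°) = 0.4298 I₀.
I₃ = I₂ cos²(90° − 45°) = 0.4298 I₀ · cos²(45°) = 0.2149 I₀.
After rotation:
Unpolarized light through the first polarizer → I₁ = ½ I₀, now polarized at 11°.
I₂ = I₁ cos²(45° − 11°) = 0.5 I₀ · cos²(34°) = 0.3437 I₀.
I₃ = I₂ cos²(90° − 45°) = 0.3437 I₀ · cos²(45°) = 0.1718 I₀.
Ratio = 0.1718 / 0.2149 = 0.7995.

I_new/I_old ≈ 0.799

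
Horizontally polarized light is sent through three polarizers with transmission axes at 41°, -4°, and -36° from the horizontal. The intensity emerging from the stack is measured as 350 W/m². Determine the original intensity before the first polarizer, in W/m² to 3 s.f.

By Malus's law, I₁ = I₀ cos²(41° − 0°) = I₀ cos²(41°) = 0.5696 I₀.
I₂ = I₁ cos²(-4° − 41°) = 0.5696 I₀ · cos²(45°) = 0.2848 I₀.
I₃ = I₂ cos²(-36° + 4°) = 0.2848 I₀ · cos²(32°) = 0.2048 I₀.
So 350 W/m² = 0.2048 I₀, giving I₀ = 350/0.2048 = 1709 W/m².

I₀ ≈ 1710 W/m²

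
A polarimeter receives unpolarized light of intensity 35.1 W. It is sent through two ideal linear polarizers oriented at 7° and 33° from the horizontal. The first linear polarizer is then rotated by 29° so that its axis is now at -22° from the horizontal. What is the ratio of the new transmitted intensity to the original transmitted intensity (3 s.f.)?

Before rotation:
Unpolarized light through the first polarizer → I₁ = ½ I₀, now polarized at 7°.
I₂ = I₁ cos²(33° − 7°) = 0.5 I₀ · cos²(26°) = 0.4039 I₀.
After rotation:
Unpolarized light through the first polarizer → I₁ = ½ I₀, now polarized at -22°.
I₂ = I₁ cos²(33° + 22°) = 0.5 I₀ · cos²(55°) = 0.1645 I₀.
Ratio = 0.1645 / 0.4039 = 0.4073.

I_new/I_old ≈ 0.407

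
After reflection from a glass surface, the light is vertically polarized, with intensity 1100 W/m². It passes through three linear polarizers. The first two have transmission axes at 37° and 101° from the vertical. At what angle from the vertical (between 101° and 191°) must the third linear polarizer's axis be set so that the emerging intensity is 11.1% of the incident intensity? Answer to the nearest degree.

θ ≈ 119°

I₁ = I₀ cos²(37° − 0°) = I₀ cos²(37°) = 0.6378 I₀.
I₂ = I₁ cos²(101° − 37°) = 0.6378 I₀ · cos²(64°) = 0.1226 I₀.
Need I₃/I₀ = 0.111, so cos²(θ − 101°) = 0.111 / 0.1226 = 0.9056.
θ − 101° = arccos(√0.9056) = 17.9°, giving θ ≈ 101 + 17.9 = 118.9°.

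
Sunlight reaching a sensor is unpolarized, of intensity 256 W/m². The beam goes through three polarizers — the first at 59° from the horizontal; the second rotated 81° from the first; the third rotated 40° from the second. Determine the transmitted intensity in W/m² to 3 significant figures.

I ≈ 1.84 W/m²

Unpolarized light through the first polarizer → I₁ = 256 W/m²/2 = 128 W/m², polarized at 59°.
I₂ = I₁ · cos²(81°) = 128 · 0.02447 = 3.132 W/m².
I₃ = I₂ · cos²(40°) = 3.132 · 0.5868 = 1.838 W/m².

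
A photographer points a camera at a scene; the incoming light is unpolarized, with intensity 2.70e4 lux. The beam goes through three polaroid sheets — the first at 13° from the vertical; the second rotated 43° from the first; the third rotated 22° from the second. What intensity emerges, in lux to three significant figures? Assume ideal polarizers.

I ≈ 6210 lux

Unpolarized light through the first polarizer → I₁ = 2.70e4 lux/2 = 1.35e+04 lux, polarized at 13°.
I₂ = I₁ · cos²(43°) = 1.35e+04 · 0.5349 = 7221 lux.
I₃ = I₂ · cos²(22°) = 7221 · 0.8597 = 6208 lux.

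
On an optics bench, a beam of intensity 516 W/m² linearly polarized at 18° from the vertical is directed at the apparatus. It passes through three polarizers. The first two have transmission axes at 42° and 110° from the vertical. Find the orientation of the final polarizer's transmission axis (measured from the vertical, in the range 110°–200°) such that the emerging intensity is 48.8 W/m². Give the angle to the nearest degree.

θ ≈ 136°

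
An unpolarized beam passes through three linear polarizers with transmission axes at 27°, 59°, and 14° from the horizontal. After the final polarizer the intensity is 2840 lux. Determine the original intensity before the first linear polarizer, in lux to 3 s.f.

I₀ ≈ 1.58e4 lux

Unpolarized light through the first polarizer → I₁ = ½ I₀, now polarized at 27°.
I₂ = I₁ cos²(59° − 27°) = 0.5 I₀ · cos²(32°) = 0.3596 I₀.
I₃ = I₂ cos²(14° − 59°) = 0.3596 I₀ · cos²(45°) = 0.1798 I₀.
So 2840 lux = 0.1798 I₀, giving I₀ = 2840/0.1798 = 1.58e+04 lux.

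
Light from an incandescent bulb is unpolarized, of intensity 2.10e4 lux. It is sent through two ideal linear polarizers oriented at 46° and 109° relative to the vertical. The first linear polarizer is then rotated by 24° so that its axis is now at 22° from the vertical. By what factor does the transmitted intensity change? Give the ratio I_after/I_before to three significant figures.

I_new/I_old ≈ 0.0133

Before rotation:
Unpolarized light through the first polarizer → I₁ = ½ I₀, now polarized at 46°.
I₂ = I₁ cos²(109° − 46°) = 0.5 I₀ · cos²(63°) = 0.1031 I₀.
After rotation:
Unpolarized light through the first polarizer → I₁ = ½ I₀, now polarized at 22°.
I₂ = I₁ cos²(109° − 22°) = 0.5 I₀ · cos²(87°) = 0.00137 I₀.
Ratio = 0.00137 / 0.1031 = 0.01329.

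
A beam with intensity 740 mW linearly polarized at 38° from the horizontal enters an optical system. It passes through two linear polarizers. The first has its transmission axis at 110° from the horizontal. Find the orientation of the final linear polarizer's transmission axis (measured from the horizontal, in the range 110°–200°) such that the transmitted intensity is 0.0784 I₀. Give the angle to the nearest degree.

By Malus's law, I₁ = I₀ cos²(110° − 38°) = I₀ cos²(72°) = 0.09549 I₀.
Need I₂/I₀ = 0.0784, so cos²(θ − 110°) = 0.0784 / 0.09549 = 0.821.
θ − 110° = arccos(√0.821) = 25.0°, giving θ ≈ 110 + 25.0 = 135.0°.

θ ≈ 135°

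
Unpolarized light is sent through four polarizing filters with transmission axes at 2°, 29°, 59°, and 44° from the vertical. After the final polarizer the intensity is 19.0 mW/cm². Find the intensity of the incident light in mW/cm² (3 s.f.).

Unpolarized light through the first polarizer → I₁ = ½ I₀, now polarized at 2°.
I₂ = I₁ cos²(29° − 2°) = 0.5 I₀ · cos²(27°) = 0.3969 I₀.
I₃ = I₂ cos²(59° − 29°) = 0.3969 I₀ · cos²(30°) = 0.2977 I₀.
I₄ = I₃ cos²(44° − 59°) = 0.2977 I₀ · cos²(15°) = 0.2778 I₀.
So 19.0 mW/cm² = 0.2778 I₀, giving I₀ = 19.0/0.2778 = 68.4 mW/cm².

I₀ ≈ 68.4 mW/cm²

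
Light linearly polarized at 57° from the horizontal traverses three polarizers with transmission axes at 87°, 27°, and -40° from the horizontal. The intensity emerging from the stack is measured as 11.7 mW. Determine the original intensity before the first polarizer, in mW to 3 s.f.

I₀ ≈ 409 mW

I₁ = I₀ cos²(87° − 57°) = I₀ cos²(30°) = 0.75 I₀.
I₂ = I₁ cos²(27° − 87°) = 0.75 I₀ · cos²(60°) = 0.1875 I₀.
I₃ = I₂ cos²(-40° − 27°) = 0.1875 I₀ · cos²(67°) = 0.02863 I₀.
So 11.7 mW = 0.02863 I₀, giving I₀ = 11.7/0.02863 = 408.7 mW.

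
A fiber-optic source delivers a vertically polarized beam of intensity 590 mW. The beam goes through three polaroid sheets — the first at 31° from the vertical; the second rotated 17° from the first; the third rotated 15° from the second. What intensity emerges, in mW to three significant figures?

I ≈ 370 mW

I₁ = 590 mW · cos²(31°) = 433.5 mW.
I₂ = I₁ · cos²(17°) = 433.5 · 0.9145 = 396.4 mW.
I₃ = I₂ · cos²(15°) = 396.4 · 0.933 = 369.9 mW.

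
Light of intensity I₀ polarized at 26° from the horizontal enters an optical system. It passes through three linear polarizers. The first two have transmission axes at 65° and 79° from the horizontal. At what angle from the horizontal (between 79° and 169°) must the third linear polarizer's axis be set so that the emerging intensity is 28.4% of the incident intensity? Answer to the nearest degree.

I₁ = I₀ cos²(65° − 26°) = I₀ cos²(39°) = 0.604 I₀.
I₂ = I₁ cos²(79° − 65°) = 0.604 I₀ · cos²(14°) = 0.5686 I₀.
Need I₃/I₀ = 0.284, so cos²(θ − 79°) = 0.284 / 0.5686 = 0.4995.
θ − 79° = arccos(√0.4995) = 45.0°, giving θ ≈ 79 + 45.0 = 124.0°.

θ ≈ 124°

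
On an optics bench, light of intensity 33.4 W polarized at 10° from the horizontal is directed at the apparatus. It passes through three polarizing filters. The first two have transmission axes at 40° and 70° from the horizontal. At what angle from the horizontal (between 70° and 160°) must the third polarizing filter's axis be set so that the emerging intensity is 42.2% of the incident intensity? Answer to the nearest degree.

θ ≈ 100°

By Malus's law, I₁ = I₀ cos²(40° − 10°) = I₀ cos²(30°) = 0.75 I₀.
I₂ = I₁ cos²(70° − 40°) = 0.75 I₀ · cos²(30°) = 0.5625 I₀.
Need I₃/I₀ = 0.422, so cos²(θ − 70°) = 0.422 / 0.5625 = 0.7502.
θ − 70° = arccos(√0.7502) = 30.0°, giving θ ≈ 70 + 30.0 = 100.0°.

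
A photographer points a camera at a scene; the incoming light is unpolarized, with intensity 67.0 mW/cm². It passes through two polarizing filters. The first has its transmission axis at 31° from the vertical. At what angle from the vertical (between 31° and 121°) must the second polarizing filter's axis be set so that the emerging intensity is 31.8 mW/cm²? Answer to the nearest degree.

Unpolarized light through the first polarizer → I₁ = ½ I₀, now polarized at 31°.
Target fraction: 31.8 / 67.0 mW/cm² = 0.4746 of I₀.
Need I₂/I₀ = 0.4746, so cos²(θ − 31°) = 0.4746 / 0.5 = 0.9493.
θ − 31° = arccos(√0.9493) = 13.0°, giving θ ≈ 31 + 13.0 = 44.0°.

θ ≈ 44°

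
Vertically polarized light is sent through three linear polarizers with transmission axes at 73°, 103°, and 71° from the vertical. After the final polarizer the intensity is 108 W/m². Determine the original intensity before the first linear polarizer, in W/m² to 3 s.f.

I₀ ≈ 2340 W/m²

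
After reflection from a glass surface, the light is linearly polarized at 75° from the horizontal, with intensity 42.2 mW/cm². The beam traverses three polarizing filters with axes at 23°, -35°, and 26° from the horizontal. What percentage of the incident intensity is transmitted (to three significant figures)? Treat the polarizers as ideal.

I₁ = 42.2 mW/cm² · cos²(52°) = 16 mW/cm².
I₂ = I₁ · cos²(58°) = 16 · 0.2808 = 4.492 mW/cm².
I₃ = I₂ · cos²(61°) = 4.492 · 0.235 = 1.056 mW/cm².
That is 2.502% of the incident intensity.

≈ 2.50%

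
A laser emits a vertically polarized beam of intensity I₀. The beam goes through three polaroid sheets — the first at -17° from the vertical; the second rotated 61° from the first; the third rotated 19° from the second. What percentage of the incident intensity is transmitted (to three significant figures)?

≈ 19.2%

I₁ = I₀ cos²(-17° − 0°) = I₀ cos²(17°) = 0.9145 I₀.
I₂ = I₁ cos²(61°) = 0.9145 · 0.235 I₀ = 0.2149 I₀.
I₃ = I₂ cos²(19°) = 0.2149 · 0.894 I₀ = 0.1922 I₀.
That is 19.22% of the incident intensity.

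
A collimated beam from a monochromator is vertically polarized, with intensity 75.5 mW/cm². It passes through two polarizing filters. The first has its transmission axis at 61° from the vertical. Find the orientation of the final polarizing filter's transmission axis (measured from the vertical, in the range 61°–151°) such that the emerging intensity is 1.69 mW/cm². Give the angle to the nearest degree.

θ ≈ 133°

I₁ = I₀ cos²(61° − 0°) = I₀ cos²(61°) = 0.235 I₀.
Target fraction: 1.69 / 75.5 mW/cm² = 0.02238 of I₀.
Need I₂/I₀ = 0.02238, so cos²(θ − 61°) = 0.02238 / 0.235 = 0.09524.
θ − 61° = arccos(√0.09524) = 72.0°, giving θ ≈ 61 + 72.0 = 133.0°.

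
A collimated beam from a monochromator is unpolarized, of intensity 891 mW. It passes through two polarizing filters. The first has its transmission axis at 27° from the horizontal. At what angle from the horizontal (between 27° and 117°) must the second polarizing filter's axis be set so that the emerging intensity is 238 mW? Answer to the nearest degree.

θ ≈ 70°

Unpolarized light through the first polarizer → I₁ = ½ I₀, now polarized at 27°.
Target fraction: 238 / 891 mW = 0.2671 of I₀.
Need I₂/I₀ = 0.2671, so cos²(θ − 27°) = 0.2671 / 0.5 = 0.5342.
θ − 27° = arccos(√0.5342) = 43.0°, giving θ ≈ 27 + 43.0 = 70.0°.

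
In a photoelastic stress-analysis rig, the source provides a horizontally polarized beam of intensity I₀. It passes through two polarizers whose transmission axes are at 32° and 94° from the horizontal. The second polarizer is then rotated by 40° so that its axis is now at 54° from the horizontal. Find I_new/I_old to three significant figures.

I_new/I_old ≈ 3.90

Before rotation:
I₁ = I₀ cos²(32° − 0°) = I₀ cos²(32°) = 0.7192 I₀.
I₂ = I₁ cos²(94° − 32°) = 0.7192 I₀ · cos²(62°) = 0.1585 I₀.
After rotation:
I₁ = I₀ cos²(32° − 0°) = I₀ cos²(32°) = 0.7192 I₀.
I₂ = I₁ cos²(54° − 32°) = 0.7192 I₀ · cos²(22°) = 0.6183 I₀.
Ratio = 0.6183 / 0.1585 = 3.9.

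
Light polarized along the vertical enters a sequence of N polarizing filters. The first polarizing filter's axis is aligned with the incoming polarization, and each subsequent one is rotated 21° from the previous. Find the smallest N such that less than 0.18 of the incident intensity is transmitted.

First polarizer is aligned with the polarization: full transmission.
Each further stage multiplies by cos²(21°) = 0.8716.
After N polarizers: T = 0.8716^(N−1). Require T < 0.18 ⇒ N−1 > ln(0.18)/ln(0.8716) = 12.48, so N−1 ≥ 13 and N = 14.
Check: N=14 gives T = 0.1675 < 0.18; N=13 gives T = 0.1922.

N = 14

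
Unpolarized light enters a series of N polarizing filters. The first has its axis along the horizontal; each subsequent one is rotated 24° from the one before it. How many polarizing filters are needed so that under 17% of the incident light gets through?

N = 7

First polarizer halves the unpolarized light: factor 1/2.
Each further stage multiplies by cos²(24°) = 0.8346.
After N polarizers: T = 0.5·0.8346^(N−1). Require T < 0.17 ⇒ N−1 > ln(0.17/0.5)/ln(0.8346) = 5.97, so N−1 ≥ 6 and N = 7.
Check: N=7 gives T = 0.1689 < 0.17; N=6 gives T = 0.2024.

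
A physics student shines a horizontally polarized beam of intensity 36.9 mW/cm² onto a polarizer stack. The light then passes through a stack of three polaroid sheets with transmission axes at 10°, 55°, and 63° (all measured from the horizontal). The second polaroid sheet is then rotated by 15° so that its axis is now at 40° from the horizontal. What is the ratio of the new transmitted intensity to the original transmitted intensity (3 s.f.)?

Before rotation:
I₁ = I₀ cos²(10° − 0°) = I₀ cos²(10°) = 0.9698 I₀.
I₂ = I₁ cos²(55° − 10°) = 0.9698 I₀ · cos²(45°) = 0.4849 I₀.
I₃ = I₂ cos²(63° − 55°) = 0.4849 I₀ · cos²(8°) = 0.4755 I₀.
After rotation:
I₁ = I₀ cos²(10° − 0°) = I₀ cos²(10°) = 0.9698 I₀.
I₂ = I₁ cos²(40° − 10°) = 0.9698 I₀ · cos²(30°) = 0.7274 I₀.
I₃ = I₂ cos²(63° − 40°) = 0.7274 I₀ · cos²(23°) = 0.6163 I₀.
Ratio = 0.6163 / 0.4755 = 1.296.

I_new/I_old ≈ 1.30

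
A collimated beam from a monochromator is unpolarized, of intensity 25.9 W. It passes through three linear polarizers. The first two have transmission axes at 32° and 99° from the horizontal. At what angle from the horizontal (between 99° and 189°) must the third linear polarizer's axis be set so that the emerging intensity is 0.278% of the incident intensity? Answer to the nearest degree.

Unpolarized light through the first polarizer → I₁ = ½ I₀, now polarized at 32°.
I₂ = I₁ cos²(99° − 32°) = 0.5 I₀ · cos²(67°) = 0.07634 I₀.
Need I₃/I₀ = 0.00278, so cos²(θ − 99°) = 0.00278 / 0.07634 = 0.03642.
θ − 99° = arccos(√0.03642) = 79.0°, giving θ ≈ 99 + 79.0 = 178.0°.

θ ≈ 178°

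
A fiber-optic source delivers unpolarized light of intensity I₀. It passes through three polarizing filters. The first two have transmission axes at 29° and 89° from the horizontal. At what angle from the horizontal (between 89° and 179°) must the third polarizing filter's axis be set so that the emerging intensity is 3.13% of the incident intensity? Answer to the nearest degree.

Unpolarized light through the first polarizer → I₁ = ½ I₀, now polarized at 29°.
I₂ = I₁ cos²(89° − 29°) = 0.5 I₀ · cos²(60°) = 0.125 I₀.
Need I₃/I₀ = 0.0313, so cos²(θ − 89°) = 0.0313 / 0.125 = 0.2504.
θ − 89° = arccos(√0.2504) = 60.0°, giving θ ≈ 89 + 60.0 = 149.0°.

θ ≈ 149°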